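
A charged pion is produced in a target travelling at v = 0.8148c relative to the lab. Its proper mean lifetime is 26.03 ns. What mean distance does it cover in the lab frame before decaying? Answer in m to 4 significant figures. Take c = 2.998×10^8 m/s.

γ = 1/√(1 − 0.8148²) = 1.72490
Dilated lifetime: Δt = γτ₀ = 1.72490 × 26.03 ns = 44.8993 ns
d = vΔt = 0.8148c × 44.8993 ns = 2.44277×10^8 m/s × 4.48993×10^-8 s = 10.97 m

d ≈ 10.97 m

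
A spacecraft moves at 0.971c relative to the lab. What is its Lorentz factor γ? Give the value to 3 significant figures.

γ = 1/√(1 − β²) = 1/√(1 − 0.971²) = 1/√(0.057159) = 4.18

γ ≈ 4.18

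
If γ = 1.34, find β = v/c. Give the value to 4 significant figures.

β = √(1 − 1/γ²) = √(1 − 1/1.34²) = √(0.443083) = 0.6656

β ≈ 0.6656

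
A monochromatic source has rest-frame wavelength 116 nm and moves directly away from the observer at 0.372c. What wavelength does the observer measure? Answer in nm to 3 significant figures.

Relativistic Doppler: λ_obs = λ_src √((1+β)/(1−β))
= 116 × √(1.3720/0.62800) = 116 × 1.4781 = 171 nm

λ_obs ≈ 171 nm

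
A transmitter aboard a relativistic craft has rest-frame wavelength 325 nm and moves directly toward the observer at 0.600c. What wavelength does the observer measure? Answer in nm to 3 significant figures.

Relativistic Doppler: λ_obs = λ_src √((1−β)/(1+β))
= 325 × √(0.40000/1.6000) = 325 × 0.50000 = 162 nm

λ_obs ≈ 162 nm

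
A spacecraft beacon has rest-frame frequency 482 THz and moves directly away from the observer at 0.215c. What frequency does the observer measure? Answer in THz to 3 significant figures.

Relativistic Doppler: f_obs = f_src √((1−β)/(1+β))
= 482 × √(0.78500/1.2150) = 482 × 0.80380 = 387 THz

f_obs ≈ 387 THz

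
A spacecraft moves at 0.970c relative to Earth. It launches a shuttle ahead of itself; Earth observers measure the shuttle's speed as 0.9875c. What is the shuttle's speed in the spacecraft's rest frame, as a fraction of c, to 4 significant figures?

u' ≈ 0.4154c

Inverse velocity addition: u' = (u − v)/(1 − uv/c²)
= (0.9875 − 0.970)/(1 − 0.9875×0.970) = 0.01750/0.0421250 = 0.4154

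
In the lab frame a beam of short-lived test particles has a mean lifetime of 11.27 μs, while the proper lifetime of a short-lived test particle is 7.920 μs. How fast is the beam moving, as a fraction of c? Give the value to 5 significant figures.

β ≈ 0.71144

γ = Δt/τ₀ = 11.27/7.920 = 1.422980
β = √(1 − 1/γ²) = √(1 − 1/1.422980²) = 0.71144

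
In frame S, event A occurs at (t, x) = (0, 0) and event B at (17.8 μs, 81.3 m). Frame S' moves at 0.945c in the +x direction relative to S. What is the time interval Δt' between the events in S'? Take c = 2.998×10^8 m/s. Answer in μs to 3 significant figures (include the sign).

Δt' ≈ 53.6 μs

γ = 1/√(1 − 0.945²) = 3.0574
Δt' = γ(Δt − vΔx/c²) = 3.0574 × (17.8 μs − 0.945×81.3 m / (2.998×10^8 m/s))
= 3.0574 × (17.544 μs) = 53.6 μs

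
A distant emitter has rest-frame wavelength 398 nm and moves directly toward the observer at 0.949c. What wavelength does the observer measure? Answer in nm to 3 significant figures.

Relativistic Doppler: λ_obs = λ_src √((1−β)/(1+β))
= 398 × √(0.051000/1.9490) = 398 × 0.16176 = 64.4 nm

λ_obs ≈ 64.4 nm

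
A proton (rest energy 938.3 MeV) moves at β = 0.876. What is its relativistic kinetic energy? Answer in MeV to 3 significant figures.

K ≈ 1010 MeV

γ = 1/√(1 − 0.876²) = 2.0734
K = (γ − 1)m₀c² = (2.0734 − 1) × 938.3 MeV = 1.0734 × 938.3 MeV = 1010 MeV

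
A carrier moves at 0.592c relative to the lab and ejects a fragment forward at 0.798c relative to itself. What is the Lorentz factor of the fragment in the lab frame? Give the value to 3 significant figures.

u_lab = (0.798 + 0.592)/(1 + 0.798×0.592) = 1.390/1.47242 = 0.944027
γ = 1/√(1 − 0.944027²) = 3.03

γ ≈ 3.03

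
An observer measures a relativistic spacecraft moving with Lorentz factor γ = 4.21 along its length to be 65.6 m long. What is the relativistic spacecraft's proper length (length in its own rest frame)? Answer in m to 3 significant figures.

L₀ ≈ 276 m

γ = 4.21 (given)
L₀ = γL = 4.21 × 65.6 = 276 m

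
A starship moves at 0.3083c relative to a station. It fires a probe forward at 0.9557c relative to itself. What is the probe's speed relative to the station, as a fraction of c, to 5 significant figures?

u ≈ 0.97633c

Relativistic velocity addition: u = (u' + v)/(1 + u'v/c²)
= (0.9557 + 0.3083)/(1 + 0.9557×0.3083) = 1.2640/1.294642 = 0.97633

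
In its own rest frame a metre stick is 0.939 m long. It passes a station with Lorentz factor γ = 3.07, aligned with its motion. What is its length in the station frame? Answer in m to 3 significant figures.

L ≈ 0.306 m

γ = 3.07 (given)
Length contraction: L = L₀/γ = 0.939/3.07 = 0.306 m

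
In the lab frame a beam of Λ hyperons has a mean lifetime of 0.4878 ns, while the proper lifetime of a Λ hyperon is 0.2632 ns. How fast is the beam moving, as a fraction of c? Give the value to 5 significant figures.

β ≈ 0.84194

γ = Δt/τ₀ = 0.4878/0.2632 = 1.853343
β = √(1 − 1/γ²) = √(1 − 1/1.853343²) = 0.84194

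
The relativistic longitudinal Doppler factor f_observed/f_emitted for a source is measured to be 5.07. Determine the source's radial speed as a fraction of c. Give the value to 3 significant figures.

f_obs/f_src = √((1+β)/(1−β)) = 5.07  ⇒  (1+β)/(1−β) = 25.705
β = |1 − D²|/(1 + D²) = |1 − 25.705|/(1 + 25.705) = 0.925

β ≈ 0.925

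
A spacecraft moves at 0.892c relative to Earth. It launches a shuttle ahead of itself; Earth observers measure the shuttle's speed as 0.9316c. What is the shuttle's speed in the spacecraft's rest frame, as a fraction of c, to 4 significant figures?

u' ≈ 0.2343c

Inverse velocity addition: u' = (u − v)/(1 − uv/c²)
= (0.9316 − 0.892)/(1 − 0.9316×0.892) = 0.03960/0.169013 = 0.2343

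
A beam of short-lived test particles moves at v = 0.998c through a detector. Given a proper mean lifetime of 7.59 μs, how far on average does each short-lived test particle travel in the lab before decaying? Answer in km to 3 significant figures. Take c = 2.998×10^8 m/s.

d ≈ 35.9 km

γ = 1/√(1 − 0.998²) = 15.819
Dilated lifetime: Δt = γτ₀ = 15.819 × 7.59 μs = 120.07 μs
d = vΔt = 0.998c × 120.07 μs = 2.9920×10^8 m/s × 0.00012007 s = 35.9 km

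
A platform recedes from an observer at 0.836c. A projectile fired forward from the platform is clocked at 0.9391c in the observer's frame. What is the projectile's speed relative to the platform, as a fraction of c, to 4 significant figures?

Inverse velocity addition: u' = (u − v)/(1 − uv/c²)
= (0.9391 − 0.836)/(1 − 0.9391×0.836) = 0.1031/0.214912 = 0.4797

u' ≈ 0.4797c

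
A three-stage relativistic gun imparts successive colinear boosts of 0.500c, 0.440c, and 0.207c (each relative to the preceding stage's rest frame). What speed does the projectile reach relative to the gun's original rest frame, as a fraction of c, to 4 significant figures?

u ≈ 0.8430c

Compose boost 2: (0.440 + 0.500)/(1 + 0.440×0.500) = 0.9400/1.22000 = 0.770492
Compose boost 3: (0.207 + 0.770492)/(1 + 0.207×0.770492) = 0.977492/1.15949 = 0.8430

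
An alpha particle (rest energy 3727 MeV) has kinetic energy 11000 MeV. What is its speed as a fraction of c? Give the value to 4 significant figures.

γ = 1 + K/(m₀c²) = 1 + 11000/3727 = 3.95144
β = √(1 − 1/γ²) = 0.9674

β ≈ 0.9674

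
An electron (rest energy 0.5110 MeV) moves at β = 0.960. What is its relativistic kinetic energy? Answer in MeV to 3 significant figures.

γ = 1/√(1 − 0.960²) = 3.5714
K = (γ − 1)m₀c² = (3.5714 − 1) × 0.5110 MeV = 2.5714 × 0.5110 MeV = 1.31 MeV

K ≈ 1.31 MeV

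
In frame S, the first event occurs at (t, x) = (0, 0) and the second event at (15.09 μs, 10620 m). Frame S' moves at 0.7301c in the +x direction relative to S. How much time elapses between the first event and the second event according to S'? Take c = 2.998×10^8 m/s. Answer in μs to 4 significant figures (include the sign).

Δt' ≈ -15.76 μs

γ = 1/√(1 − 0.7301²) = 1.46340
Δt' = γ(Δt − vΔx/c²) = 1.46340 × (15.09 μs − 0.7301×10620 m / (2.998×10^8 m/s))
= 1.46340 × (-10.7728 μs) = -15.76 μs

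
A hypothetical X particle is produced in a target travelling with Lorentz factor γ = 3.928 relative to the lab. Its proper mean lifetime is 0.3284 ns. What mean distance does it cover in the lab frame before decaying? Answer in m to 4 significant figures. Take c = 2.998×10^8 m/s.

d ≈ 0.3740 m

β = √(1 − 1/γ²) = √(1 − 1/3.928²) = 0.967051
Dilated lifetime: Δt = γτ₀ = 3.928 × 0.3284 ns = 1.28996 ns
d = vΔt = 0.967051c × 1.28996 ns = 2.89922×10^8 m/s × 1.28996×10^-9 s = 0.3740 m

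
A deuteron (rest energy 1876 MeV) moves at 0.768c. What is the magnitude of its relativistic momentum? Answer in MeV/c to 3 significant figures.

γ = 1/√(1 − 0.768²) = 1.5614
p = γβm₀c = 1.5614 × 0.768 × 1876 MeV/c = 2250 MeV/c

p ≈ 2250 MeV/c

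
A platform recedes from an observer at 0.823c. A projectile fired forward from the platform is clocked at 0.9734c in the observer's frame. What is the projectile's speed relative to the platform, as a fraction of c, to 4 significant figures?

u' ≈ 0.7562c

Inverse velocity addition: u' = (u − v)/(1 − uv/c²)
= (0.9734 − 0.823)/(1 − 0.9734×0.823) = 0.1504/0.198892 = 0.7562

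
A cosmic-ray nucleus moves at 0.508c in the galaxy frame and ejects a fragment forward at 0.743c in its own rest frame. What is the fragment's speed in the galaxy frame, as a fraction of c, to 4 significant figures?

u ≈ 0.9082c

Compose boost 2: (0.743 + 0.508)/(1 + 0.743×0.508) = 1.251/1.37744 = 0.9082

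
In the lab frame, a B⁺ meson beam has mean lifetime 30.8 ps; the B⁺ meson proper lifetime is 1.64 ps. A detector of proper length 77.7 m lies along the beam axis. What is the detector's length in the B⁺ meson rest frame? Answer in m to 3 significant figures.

L ≈ 4.14 m

Time dilation ⇒ γ = Δt/τ₀ = 30.8/1.64 = 18.780
Length contraction: L = L₀/γ = 77.7/18.780 = 4.14 m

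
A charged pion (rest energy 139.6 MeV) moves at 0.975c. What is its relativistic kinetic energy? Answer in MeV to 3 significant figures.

γ = 1/√(1 − 0.975²) = 4.5004
K = (γ − 1)m₀c² = (4.5004 − 1) × 139.6 MeV = 3.5004 × 139.6 MeV = 489 MeV

K ≈ 489 MeV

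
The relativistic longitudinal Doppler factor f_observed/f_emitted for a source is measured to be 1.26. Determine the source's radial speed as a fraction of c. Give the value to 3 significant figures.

f_obs/f_src = √((1+β)/(1−β)) = 1.26  ⇒  (1+β)/(1−β) = 1.5876
β = |1 − D²|/(1 + D²) = |1 − 1.5876|/(1 + 1.5876) = 0.227

β ≈ 0.227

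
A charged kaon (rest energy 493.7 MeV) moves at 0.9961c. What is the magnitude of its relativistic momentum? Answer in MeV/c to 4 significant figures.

γ = 1/√(1 − 0.9961²) = 11.3338
p = γβm₀c = 11.3338 × 0.9961 × 493.7 MeV/c = 5574 MeV/c

p ≈ 5574 MeV/c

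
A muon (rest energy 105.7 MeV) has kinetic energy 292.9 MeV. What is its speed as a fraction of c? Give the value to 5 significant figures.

β ≈ 0.96420

γ = 1 + K/(m₀c²) = 1 + 292.9/105.7 = 3.771050
β = √(1 − 1/γ²) = 0.96420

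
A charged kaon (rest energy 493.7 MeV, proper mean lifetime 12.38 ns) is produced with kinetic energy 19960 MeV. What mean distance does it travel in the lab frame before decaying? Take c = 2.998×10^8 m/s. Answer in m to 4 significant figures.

γ = 1 + K/(m₀c²) = 1 + 19960/493.7 = 41.4294
β = √(1 − 1/γ²) = 0.999709
Dilated lifetime: γτ₀ = 41.4294 × 12.38 ns = 512.896 ns
d = βc·γτ₀ = 0.999709 × (2.998×10^8 m/s) × 5.12896×10^-7 s = 153.7 m

d ≈ 153.7 m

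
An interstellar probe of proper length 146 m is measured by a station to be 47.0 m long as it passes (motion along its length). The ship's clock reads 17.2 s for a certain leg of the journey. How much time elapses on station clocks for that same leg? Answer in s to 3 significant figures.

Length contraction ⇒ γ = L₀/L = 146/47.0 = 3.1064
Time dilation: Δt = γτ₀ = 3.1064 × 17.2 s = 53.4 s

Δt ≈ 53.4 s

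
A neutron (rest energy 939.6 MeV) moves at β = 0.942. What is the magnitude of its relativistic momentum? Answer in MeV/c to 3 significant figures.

p ≈ 2640 MeV/c

γ = 1/√(1 − 0.942²) = 2.9796
p = γβm₀c = 2.9796 × 0.942 × 939.6 MeV/c = 2640 MeV/c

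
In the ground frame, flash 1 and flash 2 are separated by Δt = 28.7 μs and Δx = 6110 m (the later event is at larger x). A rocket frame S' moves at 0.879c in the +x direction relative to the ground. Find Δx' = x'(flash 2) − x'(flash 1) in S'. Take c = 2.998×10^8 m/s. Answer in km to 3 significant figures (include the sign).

Δx' ≈ -3.05 km

γ = 1/√(1 − 0.879²) = 2.0972
Δx' = γ(Δx − vΔt) = 2.0972 × (6110 m − 0.879×(2.998×10^8 m/s)×28.7×10^-6 s)
= 2.0972 × (-1453.1 m) = -3.05 km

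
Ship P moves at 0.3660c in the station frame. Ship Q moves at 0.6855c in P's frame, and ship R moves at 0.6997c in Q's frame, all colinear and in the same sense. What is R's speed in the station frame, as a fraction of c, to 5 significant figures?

Compose boost 2: (0.6855 + 0.3660)/(1 + 0.6855×0.3660) = 1.0515/1.250893 = 0.8405995
Compose boost 3: (0.6997 + 0.8405995)/(1 + 0.6997×0.8405995) = 1.540299/1.588167 = 0.96986

u ≈ 0.96986c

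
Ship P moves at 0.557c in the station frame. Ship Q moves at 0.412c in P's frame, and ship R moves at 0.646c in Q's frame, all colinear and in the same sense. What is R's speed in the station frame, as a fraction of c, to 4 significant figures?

Compose boost 2: (0.412 + 0.557)/(1 + 0.412×0.557) = 0.9690/1.22948 = 0.788136
Compose boost 3: (0.646 + 0.788136)/(1 + 0.646×0.788136) = 1.43414/1.50914 = 0.9503

u ≈ 0.9503c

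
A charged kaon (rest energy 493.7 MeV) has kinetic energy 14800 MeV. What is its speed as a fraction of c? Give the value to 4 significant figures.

β ≈ 0.9995

γ = 1 + K/(m₀c²) = 1 + 14800/493.7 = 30.9777
β = √(1 − 1/γ²) = 0.9995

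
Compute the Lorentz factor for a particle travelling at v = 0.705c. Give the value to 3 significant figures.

γ ≈ 1.41

γ = 1/√(1 − β²) = 1/√(1 − 0.705²) = 1/√(0.50298) = 1.41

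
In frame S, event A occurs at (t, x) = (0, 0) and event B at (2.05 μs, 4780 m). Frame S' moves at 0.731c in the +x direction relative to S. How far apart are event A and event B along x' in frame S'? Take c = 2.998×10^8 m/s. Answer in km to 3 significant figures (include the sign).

Δx' ≈ 6.35 km

γ = 1/√(1 − 0.731²) = 1.4655
Δx' = γ(Δx − vΔt) = 1.4655 × (4780 m − 0.731×(2.998×10^8 m/s)×2.05×10^-6 s)
= 1.4655 × (4330.7 m) = 6.35 km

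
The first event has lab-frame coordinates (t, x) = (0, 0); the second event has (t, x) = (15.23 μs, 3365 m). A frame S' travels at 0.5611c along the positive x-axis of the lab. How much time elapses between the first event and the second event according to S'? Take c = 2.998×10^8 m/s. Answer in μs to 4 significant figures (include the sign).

Δt' ≈ 10.79 μs

γ = 1/√(1 − 0.5611²) = 1.20810
Δt' = γ(Δt − vΔx/c²) = 1.20810 × (15.23 μs − 0.5611×3365 m / (2.998×10^8 m/s))
= 1.20810 × (8.93213 μs) = 10.79 μs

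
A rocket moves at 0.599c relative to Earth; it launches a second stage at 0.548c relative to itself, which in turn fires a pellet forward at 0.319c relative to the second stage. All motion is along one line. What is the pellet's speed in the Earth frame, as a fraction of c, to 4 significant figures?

u ≈ 0.9271c

Compose boost 2: (0.548 + 0.599)/(1 + 0.548×0.599) = 1.147/1.32825 = 0.863541
Compose boost 3: (0.319 + 0.863541)/(1 + 0.319×0.863541) = 1.18254/1.27547 = 0.9271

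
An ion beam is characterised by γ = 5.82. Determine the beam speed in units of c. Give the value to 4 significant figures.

β ≈ 0.9851

β = √(1 − 1/γ²) = √(1 − 1/5.82²) = √(0.970477) = 0.9851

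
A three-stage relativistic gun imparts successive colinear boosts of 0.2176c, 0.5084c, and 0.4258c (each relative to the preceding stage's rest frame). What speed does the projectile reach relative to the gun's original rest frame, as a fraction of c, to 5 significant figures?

u ≈ 0.84444c

Compose boost 2: (0.5084 + 0.2176)/(1 + 0.5084×0.2176) = 0.72600/1.110628 = 0.6536843
Compose boost 3: (0.4258 + 0.6536843)/(1 + 0.4258×0.6536843) = 1.079484/1.278339 = 0.84444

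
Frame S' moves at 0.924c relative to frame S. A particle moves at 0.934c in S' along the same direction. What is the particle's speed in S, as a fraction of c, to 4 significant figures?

u ≈ 0.9973c

Relativistic velocity addition: u = (u' + v)/(1 + u'v/c²)
= (0.934 + 0.924)/(1 + 0.934×0.924) = 1.858/1.86302 = 0.9973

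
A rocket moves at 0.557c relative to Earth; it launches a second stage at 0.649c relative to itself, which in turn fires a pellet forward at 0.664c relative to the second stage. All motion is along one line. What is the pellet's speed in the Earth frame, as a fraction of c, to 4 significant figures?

u ≈ 0.9758c

Compose boost 2: (0.649 + 0.557)/(1 + 0.649×0.557) = 1.206/1.36149 = 0.885792
Compose boost 3: (0.664 + 0.885792)/(1 + 0.664×0.885792) = 1.54979/1.58817 = 0.9758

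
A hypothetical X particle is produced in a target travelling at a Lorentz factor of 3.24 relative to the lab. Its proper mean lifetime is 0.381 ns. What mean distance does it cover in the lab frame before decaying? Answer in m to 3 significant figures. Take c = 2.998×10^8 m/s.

d ≈ 0.352 m

β = √(1 − 1/γ²) = √(1 − 1/3.24²) = 0.95118
Dilated lifetime: Δt = γτ₀ = 3.24 × 0.381 ns = 1.2344 ns
d = vΔt = 0.95118c × 1.2344 ns = 2.8516×10^8 m/s × 1.2344×10^-9 s = 0.352 m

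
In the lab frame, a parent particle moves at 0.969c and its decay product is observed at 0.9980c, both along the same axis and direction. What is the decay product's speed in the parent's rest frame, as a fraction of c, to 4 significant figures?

u' ≈ 0.8804c

Inverse velocity addition: u' = (u − v)/(1 − uv/c²)
= (0.9980 − 0.969)/(1 − 0.9980×0.969) = 0.02900/0.0329380 = 0.8804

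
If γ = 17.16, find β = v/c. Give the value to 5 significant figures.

β = √(1 − 1/γ²) = √(1 − 1/17.16²) = √(0.9966040) = 0.99830

β ≈ 0.99830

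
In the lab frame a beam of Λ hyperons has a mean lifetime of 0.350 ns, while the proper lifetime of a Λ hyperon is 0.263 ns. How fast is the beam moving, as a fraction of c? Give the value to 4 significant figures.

γ = Δt/τ₀ = 0.350/0.263 = 1.33080
β = √(1 − 1/γ²) = √(1 − 1/1.33080²) = 0.6598

β ≈ 0.6598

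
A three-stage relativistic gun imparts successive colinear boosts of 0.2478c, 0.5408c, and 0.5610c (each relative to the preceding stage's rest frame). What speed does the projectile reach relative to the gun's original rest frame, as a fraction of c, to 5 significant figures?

u ≈ 0.90381c

Compose boost 2: (0.5408 + 0.2478)/(1 + 0.5408×0.2478) = 0.78860/1.134010 = 0.6954082
Compose boost 3: (0.5610 + 0.6954082)/(1 + 0.5610×0.6954082) = 1.256408/1.390124 = 0.90381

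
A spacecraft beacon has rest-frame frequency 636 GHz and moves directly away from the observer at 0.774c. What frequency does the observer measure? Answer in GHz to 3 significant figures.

f_obs ≈ 227 GHz

Relativistic Doppler: f_obs = f_src √((1−β)/(1+β))
= 636 × √(0.22600/1.7740) = 636 × 0.35693 = 227 GHz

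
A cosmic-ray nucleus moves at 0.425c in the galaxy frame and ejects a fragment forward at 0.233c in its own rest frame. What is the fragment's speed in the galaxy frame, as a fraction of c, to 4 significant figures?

Compose boost 2: (0.233 + 0.425)/(1 + 0.233×0.425) = 0.6580/1.09902 = 0.5987

u ≈ 0.5987c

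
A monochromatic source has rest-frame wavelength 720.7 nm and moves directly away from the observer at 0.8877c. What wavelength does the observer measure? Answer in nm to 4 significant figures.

Relativistic Doppler: λ_obs = λ_src √((1+β)/(1−β))
= 720.7 × √(1.88770/0.112300) = 720.7 × 4.09993 = 2955 nm

λ_obs ≈ 2955 nm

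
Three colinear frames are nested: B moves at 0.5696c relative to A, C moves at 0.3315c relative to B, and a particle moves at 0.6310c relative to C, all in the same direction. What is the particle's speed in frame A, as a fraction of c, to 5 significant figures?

Compose boost 2: (0.3315 + 0.5696)/(1 + 0.3315×0.5696) = 0.90110/1.188822 = 0.7579770
Compose boost 3: (0.6310 + 0.7579770)/(1 + 0.6310×0.7579770) = 1.388977/1.478283 = 0.93959

u ≈ 0.93959c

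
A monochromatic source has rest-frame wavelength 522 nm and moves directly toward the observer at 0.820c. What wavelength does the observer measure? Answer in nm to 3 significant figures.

λ_obs ≈ 164 nm

Relativistic Doppler: λ_obs = λ_src √((1−β)/(1+β))
= 522 × √(0.18000/1.8200) = 522 × 0.31449 = 164 nm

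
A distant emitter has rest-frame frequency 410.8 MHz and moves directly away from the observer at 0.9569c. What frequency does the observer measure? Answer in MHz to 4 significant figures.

f_obs ≈ 60.97 MHz

Relativistic Doppler: f_obs = f_src √((1−β)/(1+β))
= 410.8 × √(0.0431000/1.95690) = 410.8 × 0.148407 = 60.97 MHz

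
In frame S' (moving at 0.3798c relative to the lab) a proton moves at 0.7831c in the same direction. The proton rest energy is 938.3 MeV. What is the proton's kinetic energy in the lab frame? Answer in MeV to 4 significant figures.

u_lab = (0.7831 + 0.3798)/(1 + 0.7831×0.3798) = 0.8963164
γ = 1/√(1 − 0.8963164²) = 2.25522
K = (γ − 1)m₀c² = (2.25522 − 1) × 938.3 = 1.25522 × 938.3 = 1178 MeV

K ≈ 1178 MeV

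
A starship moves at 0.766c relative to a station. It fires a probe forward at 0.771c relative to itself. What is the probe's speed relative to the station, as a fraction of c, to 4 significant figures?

u ≈ 0.9663c

Relativistic velocity addition: u = (u' + v)/(1 + u'v/c²)
= (0.771 + 0.766)/(1 + 0.771×0.766) = 1.537/1.59059 = 0.9663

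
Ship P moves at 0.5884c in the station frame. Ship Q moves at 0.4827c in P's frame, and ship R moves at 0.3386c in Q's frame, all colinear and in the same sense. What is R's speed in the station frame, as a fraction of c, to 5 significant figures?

u ≈ 0.91448c

Compose boost 2: (0.4827 + 0.5884)/(1 + 0.4827×0.5884) = 1.0711/1.284021 = 0.8341766
Compose boost 3: (0.3386 + 0.8341766)/(1 + 0.3386×0.8341766) = 1.172777/1.282452 = 0.91448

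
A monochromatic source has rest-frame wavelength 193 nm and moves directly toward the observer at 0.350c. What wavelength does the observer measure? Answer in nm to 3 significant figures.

λ_obs ≈ 134 nm

Relativistic Doppler: λ_obs = λ_src √((1−β)/(1+β))
= 193 × √(0.65000/1.3500) = 193 × 0.69389 = 134 nm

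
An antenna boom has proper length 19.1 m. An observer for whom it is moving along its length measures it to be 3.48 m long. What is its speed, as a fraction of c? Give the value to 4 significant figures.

γ = L₀/L = 19.1/3.48 = 5.48851
β = √(1 − 1/γ²) = 0.9833

β ≈ 0.9833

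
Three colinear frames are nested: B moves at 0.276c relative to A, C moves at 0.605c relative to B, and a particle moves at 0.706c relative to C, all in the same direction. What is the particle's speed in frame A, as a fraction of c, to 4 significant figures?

u ≈ 0.9530c

Compose boost 2: (0.605 + 0.276)/(1 + 0.605×0.276) = 0.8810/1.16698 = 0.754940
Compose boost 3: (0.706 + 0.754940)/(1 + 0.706×0.754940) = 1.46094/1.53299 = 0.9530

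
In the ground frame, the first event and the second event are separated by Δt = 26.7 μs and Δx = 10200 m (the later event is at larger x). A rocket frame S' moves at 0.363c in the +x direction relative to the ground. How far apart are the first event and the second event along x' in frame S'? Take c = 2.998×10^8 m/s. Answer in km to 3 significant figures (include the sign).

Δx' ≈ 7.83 km

γ = 1/√(1 − 0.363²) = 1.0732
Δx' = γ(Δx − vΔt) = 1.0732 × (10200 m − 0.363×(2.998×10^8 m/s)×26.7×10^-6 s)
= 1.0732 × (7294.3 m) = 7.83 km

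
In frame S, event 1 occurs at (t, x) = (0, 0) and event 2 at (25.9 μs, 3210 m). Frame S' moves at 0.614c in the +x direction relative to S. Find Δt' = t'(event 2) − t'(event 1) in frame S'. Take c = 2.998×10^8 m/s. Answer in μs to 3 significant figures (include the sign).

γ = 1/√(1 − 0.614²) = 1.2669
Δt' = γ(Δt − vΔx/c²) = 1.2669 × (25.9 μs − 0.614×3210 m / (2.998×10^8 m/s))
= 1.2669 × (19.326 μs) = 24.5 μs

Δt' ≈ 24.5 μs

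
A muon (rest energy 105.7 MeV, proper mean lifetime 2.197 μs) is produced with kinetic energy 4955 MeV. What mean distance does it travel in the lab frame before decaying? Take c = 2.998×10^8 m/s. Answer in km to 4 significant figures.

γ = 1 + K/(m₀c²) = 1 + 4955/105.7 = 47.8780
β = √(1 − 1/γ²) = 0.999782
Dilated lifetime: γτ₀ = 47.8780 × 2.197 μs = 105.188 μs
d = βc·γτ₀ = 0.999782 × (2.998×10^8 m/s) × 0.000105188 s = 31.53 km

d ≈ 31.53 km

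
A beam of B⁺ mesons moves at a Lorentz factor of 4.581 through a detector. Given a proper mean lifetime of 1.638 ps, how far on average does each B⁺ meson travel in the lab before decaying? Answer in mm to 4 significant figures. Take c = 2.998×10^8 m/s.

d ≈ 2.195 mm

β = √(1 − 1/γ²) = √(1 − 1/4.581²) = 0.975883
Dilated lifetime: Δt = γτ₀ = 4.581 × 1.638 ps = 7.50368 ps
d = vΔt = 0.975883c × 7.50368 ps = 2.92570×10^8 m/s × 7.50368×10^-12 s = 2.195 mm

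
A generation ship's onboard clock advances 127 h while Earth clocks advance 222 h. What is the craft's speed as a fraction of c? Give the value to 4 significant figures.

γ = Δt/τ₀ = 222/127 = 1.74803
β = √(1 − 1/γ²) = √(1 − 1/1.74803²) = 0.8202

β ≈ 0.8202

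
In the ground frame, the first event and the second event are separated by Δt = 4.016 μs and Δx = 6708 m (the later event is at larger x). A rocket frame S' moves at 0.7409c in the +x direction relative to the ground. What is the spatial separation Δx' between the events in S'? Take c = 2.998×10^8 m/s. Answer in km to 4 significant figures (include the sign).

Δx' ≈ 8.660 km

γ = 1/√(1 − 0.7409²) = 1.48895
Δx' = γ(Δx − vΔt) = 1.48895 × (6708 m − 0.7409×(2.998×10^8 m/s)×4.016×10^-6 s)
= 1.48895 × (5815.96 m) = 8.660 km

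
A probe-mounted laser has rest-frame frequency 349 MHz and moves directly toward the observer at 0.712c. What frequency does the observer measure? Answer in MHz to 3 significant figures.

Relativistic Doppler: f_obs = f_src √((1+β)/(1−β))
= 349 × √(1.7120/0.28800) = 349 × 2.4381 = 851 MHz

f_obs ≈ 851 MHz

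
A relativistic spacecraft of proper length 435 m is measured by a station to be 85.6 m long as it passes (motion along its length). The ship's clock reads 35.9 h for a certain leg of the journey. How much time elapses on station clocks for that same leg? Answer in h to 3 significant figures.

Length contraction ⇒ γ = L₀/L = 435/85.6 = 5.0818
Time dilation: Δt = γτ₀ = 5.0818 × 35.9 h = 182 h

Δt ≈ 182 h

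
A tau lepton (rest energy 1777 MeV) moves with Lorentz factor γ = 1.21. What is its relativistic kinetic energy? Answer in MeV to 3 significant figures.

γ = 1.21 (given)
K = (γ − 1)m₀c² = (1.21 − 1) × 1777 MeV = 0.21000 × 1777 MeV = 373 MeV

K ≈ 373 MeV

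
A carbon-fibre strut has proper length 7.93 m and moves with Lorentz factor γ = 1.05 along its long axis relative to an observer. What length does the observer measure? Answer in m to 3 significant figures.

γ = 1.05 (given)
Length contraction: L = L₀/γ = 7.93/1.05 = 7.55 m

L ≈ 7.55 m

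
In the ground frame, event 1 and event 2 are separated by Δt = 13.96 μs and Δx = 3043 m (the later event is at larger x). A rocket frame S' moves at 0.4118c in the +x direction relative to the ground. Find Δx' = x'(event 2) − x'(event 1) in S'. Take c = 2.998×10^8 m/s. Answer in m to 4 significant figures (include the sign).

Δx' ≈ 1448 m

γ = 1/√(1 − 0.4118²) = 1.09736
Δx' = γ(Δx − vΔt) = 1.09736 × (3043 m − 0.4118×(2.998×10^8 m/s)×13.96×10^-6 s)
= 1.09736 × (1319.53 m) = 1448 m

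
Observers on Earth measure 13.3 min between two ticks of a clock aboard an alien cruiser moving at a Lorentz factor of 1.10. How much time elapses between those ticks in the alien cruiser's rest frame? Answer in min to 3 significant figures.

γ = 1.10 (given)
Proper time: τ₀ = Δt/γ = 13.3/1.10 = 12.1 min

τ₀ ≈ 12.1 min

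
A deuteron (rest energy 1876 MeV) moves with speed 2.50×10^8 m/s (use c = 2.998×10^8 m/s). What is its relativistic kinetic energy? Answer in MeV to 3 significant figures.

K ≈ 1520 MeV

β = v/c = 2.50×10^8 / 2.998×10^8 = 0.83389
γ = 1/√(1 − 0.83389²) = 1.8118
K = (γ − 1)m₀c² = (1.8118 − 1) × 1876 MeV = 0.81182 × 1876 MeV = 1520 MeV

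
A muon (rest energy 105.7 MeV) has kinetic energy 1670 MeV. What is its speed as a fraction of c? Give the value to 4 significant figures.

γ = 1 + K/(m₀c²) = 1 + 1670/105.7 = 16.7994
β = √(1 − 1/γ²) = 0.9982

β ≈ 0.9982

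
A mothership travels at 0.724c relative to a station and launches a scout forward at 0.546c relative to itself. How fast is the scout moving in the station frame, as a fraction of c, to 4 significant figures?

Compose boost 2: (0.546 + 0.724)/(1 + 0.546×0.724) = 1.270/1.39530 = 0.9102

u ≈ 0.9102c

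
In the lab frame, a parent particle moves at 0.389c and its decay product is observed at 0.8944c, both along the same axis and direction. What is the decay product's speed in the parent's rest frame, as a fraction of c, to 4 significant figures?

Inverse velocity addition: u' = (u − v)/(1 − uv/c²)
= (0.8944 − 0.389)/(1 − 0.8944×0.389) = 0.5054/0.652078 = 0.7751

u' ≈ 0.7751c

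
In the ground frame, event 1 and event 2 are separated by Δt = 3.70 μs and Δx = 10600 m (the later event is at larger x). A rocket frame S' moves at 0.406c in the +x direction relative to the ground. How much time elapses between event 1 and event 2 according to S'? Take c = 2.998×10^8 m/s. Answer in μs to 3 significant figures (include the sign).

Δt' ≈ -11.7 μs

γ = 1/√(1 − 0.406²) = 1.0942
Δt' = γ(Δt − vΔx/c²) = 1.0942 × (3.70 μs − 0.406×10600 m / (2.998×10^8 m/s))
= 1.0942 × (-10.655 μs) = -11.7 μs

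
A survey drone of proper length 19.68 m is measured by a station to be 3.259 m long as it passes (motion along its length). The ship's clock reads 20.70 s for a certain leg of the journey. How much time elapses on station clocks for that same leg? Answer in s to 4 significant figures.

Length contraction ⇒ γ = L₀/L = 19.68/3.259 = 6.03866
Time dilation: Δt = γτ₀ = 6.03866 × 20.70 s = 125.0 s

Δt ≈ 125.0 s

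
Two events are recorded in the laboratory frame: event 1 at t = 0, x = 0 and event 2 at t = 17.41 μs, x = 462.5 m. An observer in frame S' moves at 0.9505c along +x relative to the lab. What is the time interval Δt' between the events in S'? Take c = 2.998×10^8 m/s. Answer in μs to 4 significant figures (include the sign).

Δt' ≈ 51.31 μs

γ = 1/√(1 − 0.9505²) = 3.21828
Δt' = γ(Δt − vΔx/c²) = 3.21828 × (17.41 μs − 0.9505×462.5 m / (2.998×10^8 m/s))
= 3.21828 × (15.9437 μs) = 51.31 μs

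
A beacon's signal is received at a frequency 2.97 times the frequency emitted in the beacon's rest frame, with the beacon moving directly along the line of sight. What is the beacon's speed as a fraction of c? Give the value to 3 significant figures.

β ≈ 0.796

f_obs/f_src = √((1+β)/(1−β)) = 2.97  ⇒  (1+β)/(1−β) = 8.8209
β = |1 − D²|/(1 + D²) = |1 − 8.8209|/(1 + 8.8209) = 0.796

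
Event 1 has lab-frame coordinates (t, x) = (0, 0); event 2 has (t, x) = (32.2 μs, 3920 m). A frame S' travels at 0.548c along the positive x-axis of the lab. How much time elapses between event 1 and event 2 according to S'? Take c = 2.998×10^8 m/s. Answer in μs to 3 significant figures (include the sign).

Δt' ≈ 29.9 μs

γ = 1/√(1 − 0.548²) = 1.1955
Δt' = γ(Δt − vΔx/c²) = 1.1955 × (32.2 μs − 0.548×3920 m / (2.998×10^8 m/s))
= 1.1955 × (25.035 μs) = 29.9 μs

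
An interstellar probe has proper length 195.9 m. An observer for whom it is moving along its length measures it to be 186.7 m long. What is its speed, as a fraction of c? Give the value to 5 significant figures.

β ≈ 0.30285

γ = L₀/L = 195.9/186.7 = 1.049277
β = √(1 − 1/γ²) = 0.30285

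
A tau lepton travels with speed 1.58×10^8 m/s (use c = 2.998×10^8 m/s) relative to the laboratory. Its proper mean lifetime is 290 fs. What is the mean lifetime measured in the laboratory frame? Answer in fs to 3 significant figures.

Δt ≈ 341 fs

β = v/c = 1.58×10^8 / 2.998×10^8 = 0.52702
γ = 1/√(1 − 0.52702²) = 1.1767
Time dilation: Δt = γτ₀ = 1.1767 × 290 fs = 341 fs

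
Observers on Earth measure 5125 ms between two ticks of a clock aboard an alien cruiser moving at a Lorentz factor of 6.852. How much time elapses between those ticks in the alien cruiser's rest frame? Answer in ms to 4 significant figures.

γ = 6.852 (given)
Proper time: τ₀ = Δt/γ = 5125/6.852 = 748.0 ms

τ₀ ≈ 748.0 ms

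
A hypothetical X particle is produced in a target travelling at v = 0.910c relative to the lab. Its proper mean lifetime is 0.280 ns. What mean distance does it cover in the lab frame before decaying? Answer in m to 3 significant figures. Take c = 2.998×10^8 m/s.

d ≈ 0.184 m

γ = 1/√(1 − 0.910²) = 2.4119
Dilated lifetime: Δt = γτ₀ = 2.4119 × 0.280 ns = 0.67534 ns
d = vΔt = 0.910c × 0.67534 ns = 2.7282×10^8 m/s × 6.7534×10^-10 s = 0.184 m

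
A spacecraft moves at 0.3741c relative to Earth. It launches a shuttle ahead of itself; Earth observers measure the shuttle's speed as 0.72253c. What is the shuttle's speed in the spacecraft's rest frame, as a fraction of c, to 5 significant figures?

u' ≈ 0.47750c

Inverse velocity addition: u' = (u − v)/(1 − uv/c²)
= (0.72253 − 0.3741)/(1 − 0.72253×0.3741) = 0.34843/0.7297015 = 0.47750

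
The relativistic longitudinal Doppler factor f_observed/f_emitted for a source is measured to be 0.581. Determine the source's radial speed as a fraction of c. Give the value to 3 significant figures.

f_obs/f_src = √((1−β)/(1+β)) = 0.581  ⇒  (1−β)/(1+β) = 0.33756
β = |1 − D²|/(1 + D²) = |1 − 0.33756|/(1 + 0.33756) = 0.495

β ≈ 0.495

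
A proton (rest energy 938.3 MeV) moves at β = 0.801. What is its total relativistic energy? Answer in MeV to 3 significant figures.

E ≈ 1570 MeV

γ = 1/√(1 − 0.801²) = 1.6704
E = γm₀c² = 1.6704 × 938.3 MeV = 1570 MeV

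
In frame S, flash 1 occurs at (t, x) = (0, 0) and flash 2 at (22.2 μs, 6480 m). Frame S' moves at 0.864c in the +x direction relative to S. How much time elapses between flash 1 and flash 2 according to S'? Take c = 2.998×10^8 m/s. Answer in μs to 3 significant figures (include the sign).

γ = 1/√(1 − 0.864²) = 1.9861
Δt' = γ(Δt − vΔx/c²) = 1.9861 × (22.2 μs − 0.864×6480 m / (2.998×10^8 m/s))
= 1.9861 × (3.5252 μs) = 7.00 μs

Δt' ≈ 7.00 μs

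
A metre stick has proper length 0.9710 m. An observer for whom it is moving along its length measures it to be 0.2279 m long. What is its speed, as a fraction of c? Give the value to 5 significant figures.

β ≈ 0.97207

γ = L₀/L = 0.9710/0.2279 = 4.260641
β = √(1 − 1/γ²) = 0.97207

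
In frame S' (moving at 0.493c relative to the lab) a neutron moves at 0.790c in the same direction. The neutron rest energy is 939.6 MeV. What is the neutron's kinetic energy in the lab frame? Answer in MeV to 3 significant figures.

u_lab = (0.790 + 0.493)/(1 + 0.790×0.493) = 0.923374
γ = 1/√(1 − 0.923374²) = 2.6048
K = (γ − 1)m₀c² = (2.6048 − 1) × 939.6 = 1.6048 × 939.6 = 1510 MeV

K ≈ 1510 MeV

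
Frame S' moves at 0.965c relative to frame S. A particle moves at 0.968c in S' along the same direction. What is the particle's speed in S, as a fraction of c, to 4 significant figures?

Relativistic velocity addition: u = (u' + v)/(1 + u'v/c²)
= (0.968 + 0.965)/(1 + 0.968×0.965) = 1.933/1.93412 = 0.9994

u ≈ 0.9994c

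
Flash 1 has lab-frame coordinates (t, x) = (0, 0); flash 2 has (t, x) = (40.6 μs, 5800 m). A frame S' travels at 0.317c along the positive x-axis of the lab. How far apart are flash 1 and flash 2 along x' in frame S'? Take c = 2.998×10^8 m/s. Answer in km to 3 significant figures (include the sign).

Δx' ≈ 2.05 km

γ = 1/√(1 − 0.317²) = 1.0544
Δx' = γ(Δx − vΔt) = 1.0544 × (5800 m − 0.317×(2.998×10^8 m/s)×40.6×10^-6 s)
= 1.0544 × (1941.5 m) = 2.05 km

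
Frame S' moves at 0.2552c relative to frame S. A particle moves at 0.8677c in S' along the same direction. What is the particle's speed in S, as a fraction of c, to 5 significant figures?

u ≈ 0.91933c

Relativistic velocity addition: u = (u' + v)/(1 + u'v/c²)
= (0.8677 + 0.2552)/(1 + 0.8677×0.2552) = 1.1229/1.221437 = 0.91933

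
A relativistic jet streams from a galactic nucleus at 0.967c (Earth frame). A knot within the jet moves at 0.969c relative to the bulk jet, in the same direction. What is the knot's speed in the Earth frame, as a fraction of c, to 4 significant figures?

Relativistic velocity addition: u = (u' + v)/(1 + u'v/c²)
= (0.969 + 0.967)/(1 + 0.969×0.967) = 1.936/1.93702 = 0.9995

u ≈ 0.9995c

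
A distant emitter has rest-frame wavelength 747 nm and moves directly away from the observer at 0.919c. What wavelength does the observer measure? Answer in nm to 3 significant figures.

λ_obs ≈ 3640 nm

Relativistic Doppler: λ_obs = λ_src √((1+β)/(1−β))
= 747 × √(1.9190/0.081000) = 747 × 4.8674 = 3640 nm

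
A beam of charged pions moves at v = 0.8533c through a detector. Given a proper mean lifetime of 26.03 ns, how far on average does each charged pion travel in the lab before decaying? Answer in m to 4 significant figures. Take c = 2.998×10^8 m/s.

d ≈ 12.77 m

γ = 1/√(1 − 0.8533²) = 1.91784
Dilated lifetime: Δt = γτ₀ = 1.91784 × 26.03 ns = 49.9213 ns
d = vΔt = 0.8533c × 49.9213 ns = 2.55819×10^8 m/s × 4.99213×10^-8 s = 12.77 m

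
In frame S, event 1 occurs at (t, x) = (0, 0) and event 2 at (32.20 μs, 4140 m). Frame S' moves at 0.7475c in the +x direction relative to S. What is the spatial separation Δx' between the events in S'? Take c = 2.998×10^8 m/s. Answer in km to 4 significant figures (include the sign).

γ = 1/√(1 − 0.7475²) = 1.50543
Δx' = γ(Δx − vΔt) = 1.50543 × (4140 m − 0.7475×(2.998×10^8 m/s)×32.20×10^-6 s)
= 1.50543 × (-3076.04 m) = -4.631 km

Δx' ≈ -4.631 km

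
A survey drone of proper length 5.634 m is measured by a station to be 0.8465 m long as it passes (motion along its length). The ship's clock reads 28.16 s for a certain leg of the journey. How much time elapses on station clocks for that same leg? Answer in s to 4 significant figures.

Δt ≈ 187.4 s

Length contraction ⇒ γ = L₀/L = 5.634/0.8465 = 6.65564
Time dilation: Δt = γτ₀ = 6.65564 × 28.16 s = 187.4 s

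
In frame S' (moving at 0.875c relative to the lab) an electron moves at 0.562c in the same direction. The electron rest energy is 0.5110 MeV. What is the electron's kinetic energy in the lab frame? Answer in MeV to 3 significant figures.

K ≈ 1.39 MeV

u_lab = (0.562 + 0.875)/(1 + 0.562×0.875) = 0.963298
γ = 1/√(1 − 0.963298²) = 3.7253
K = (γ − 1)m₀c² = (3.7253 − 1) × 0.5110 = 2.7253 × 0.5110 = 1.39 MeV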